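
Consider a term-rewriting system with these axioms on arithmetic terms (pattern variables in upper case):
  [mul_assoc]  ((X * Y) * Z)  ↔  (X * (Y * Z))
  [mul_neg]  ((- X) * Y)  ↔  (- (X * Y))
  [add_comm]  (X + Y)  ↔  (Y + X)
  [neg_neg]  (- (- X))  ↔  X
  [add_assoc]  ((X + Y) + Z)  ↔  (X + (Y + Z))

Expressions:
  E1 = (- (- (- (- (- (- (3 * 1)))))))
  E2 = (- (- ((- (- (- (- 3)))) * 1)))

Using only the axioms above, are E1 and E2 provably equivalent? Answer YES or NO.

YES

(1) (- (- (3 * 1)))  =[neg_neg →]=  (3 * 1)    ⊢ (- (- (- (- (3 * 1)))))
(2) (- (- (3 * 1)))  =[neg_neg →]=  (3 * 1)    ⊢ (- (- (3 * 1)))
(3) (- (- (3 * 1)))  =[neg_neg →]=  (3 * 1)
(4) 3  =[neg_neg ←]=  (- (- 3))    ⊢ ((- (- 3)) * 1)
(5) (- 3)  =[neg_neg ←]=  (- (- (- 3)))    ⊢ ((- (- (- (- 3)))) * 1)
(6) ((- (- (- (- 3)))) * 1)  =[neg_neg ←]=  (- (- ((- (- (- (- 3)))) * 1)))    ⊢ E2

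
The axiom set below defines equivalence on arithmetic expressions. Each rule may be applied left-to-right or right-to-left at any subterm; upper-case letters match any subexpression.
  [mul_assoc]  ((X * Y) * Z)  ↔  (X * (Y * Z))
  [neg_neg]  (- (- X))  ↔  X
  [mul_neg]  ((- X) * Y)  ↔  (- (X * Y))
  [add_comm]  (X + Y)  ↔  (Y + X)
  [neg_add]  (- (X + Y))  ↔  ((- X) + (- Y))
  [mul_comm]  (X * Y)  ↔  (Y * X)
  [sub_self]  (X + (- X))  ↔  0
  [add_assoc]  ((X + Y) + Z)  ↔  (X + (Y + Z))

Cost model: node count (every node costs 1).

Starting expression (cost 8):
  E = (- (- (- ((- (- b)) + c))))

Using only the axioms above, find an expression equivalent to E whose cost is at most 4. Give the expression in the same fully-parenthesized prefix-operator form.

(1) ((- (- b)) + c)  =[add_comm →]=  (c + (- (- b)))    ⊢ (- (- (- (c + (- (- b))))))
(2) (- (- (c + (- (- b)))))  =[neg_neg →]=  (c + (- (- b)))    ⊢ (- (c + (- (- b))))
(3) (- (- b))  =[neg_neg →]=  b    ⊢ cost 4, within 4

(- (c + b))   [cost 4]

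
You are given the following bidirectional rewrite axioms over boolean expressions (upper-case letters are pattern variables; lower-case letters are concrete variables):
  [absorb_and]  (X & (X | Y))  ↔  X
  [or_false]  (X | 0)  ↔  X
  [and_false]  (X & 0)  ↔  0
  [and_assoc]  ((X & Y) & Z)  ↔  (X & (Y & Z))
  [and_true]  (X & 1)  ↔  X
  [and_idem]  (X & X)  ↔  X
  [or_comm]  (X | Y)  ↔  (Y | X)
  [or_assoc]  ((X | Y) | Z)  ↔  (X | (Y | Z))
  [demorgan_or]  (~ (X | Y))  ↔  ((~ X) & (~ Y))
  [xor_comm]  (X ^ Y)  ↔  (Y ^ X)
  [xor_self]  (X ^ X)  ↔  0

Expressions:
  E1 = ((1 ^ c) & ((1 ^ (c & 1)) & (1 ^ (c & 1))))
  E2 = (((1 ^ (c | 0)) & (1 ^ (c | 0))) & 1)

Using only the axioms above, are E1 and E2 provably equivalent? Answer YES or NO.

YES

(1) ((1 ^ (c & 1)) & (1 ^ (c & 1)))  =[and_idem →]=  (1 ^ (c & 1))    ⊢ ((1 ^ c) & (1 ^ (c & 1)))
(2) (c & 1)  =[and_true →]=  c    ⊢ ((1 ^ c) & (1 ^ c))
(3) ((1 ^ c) & (1 ^ c))  =[and_idem →]=  (1 ^ c)
(4) c  =[or_false ←]=  (c | 0)    ⊢ (1 ^ (c | 0))
(5) (1 ^ (c | 0))  =[and_true ←]=  ((1 ^ (c | 0)) & 1)
(6) (1 ^ (c | 0))  =[and_idem ←]=  ((1 ^ (c | 0)) & (1 ^ (c | 0)))    ⊢ E2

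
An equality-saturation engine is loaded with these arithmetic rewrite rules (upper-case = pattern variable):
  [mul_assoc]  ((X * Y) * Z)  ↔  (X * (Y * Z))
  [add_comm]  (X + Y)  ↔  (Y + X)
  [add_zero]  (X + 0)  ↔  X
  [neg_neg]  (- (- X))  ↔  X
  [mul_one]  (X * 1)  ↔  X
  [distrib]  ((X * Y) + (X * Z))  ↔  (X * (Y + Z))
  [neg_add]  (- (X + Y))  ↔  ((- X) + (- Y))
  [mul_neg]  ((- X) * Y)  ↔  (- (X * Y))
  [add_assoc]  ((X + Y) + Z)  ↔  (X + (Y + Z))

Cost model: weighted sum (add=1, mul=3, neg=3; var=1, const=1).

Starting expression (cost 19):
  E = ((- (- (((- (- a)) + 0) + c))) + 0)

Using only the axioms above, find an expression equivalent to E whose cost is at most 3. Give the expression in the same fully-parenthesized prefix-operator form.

(a + c)   [cost 3]

(1) (- (- a))  =[neg_neg →]=  a    ⊢ ((- (- ((a + 0) + c))) + 0)
(2) ((- (- ((a + 0) + c))) + 0)  =[add_zero →]=  (- (- ((a + 0) + c)))
(3) (- (- ((a + 0) + c)))  =[neg_neg →]=  ((a + 0) + c)
(4) (a + 0)  =[add_zero →]=  a    ⊢ cost 3, within 3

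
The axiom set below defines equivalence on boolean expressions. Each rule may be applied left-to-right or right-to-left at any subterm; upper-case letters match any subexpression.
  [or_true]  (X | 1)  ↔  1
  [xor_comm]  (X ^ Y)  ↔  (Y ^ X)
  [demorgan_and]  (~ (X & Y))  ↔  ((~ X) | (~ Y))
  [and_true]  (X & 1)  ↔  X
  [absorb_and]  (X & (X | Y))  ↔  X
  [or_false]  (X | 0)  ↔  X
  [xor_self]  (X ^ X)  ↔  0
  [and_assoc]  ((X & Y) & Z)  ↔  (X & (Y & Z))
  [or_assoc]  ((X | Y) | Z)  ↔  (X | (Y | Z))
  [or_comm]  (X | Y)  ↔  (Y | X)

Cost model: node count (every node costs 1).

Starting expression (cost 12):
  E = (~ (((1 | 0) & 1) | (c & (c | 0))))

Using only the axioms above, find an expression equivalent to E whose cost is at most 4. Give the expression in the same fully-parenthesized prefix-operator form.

(~ (1 | c))   [cost 4]

step 1: and_true (→) rewrites ((1 | 0) & 1) into (1 | 0), now (~ ((1 | 0) | (c & (c | 0))))
step 2: absorb_and (→) rewrites (c & (c | 0)) into c, now (~ ((1 | 0) | c))
step 3: or_false (→) rewrites (1 | 0) into 1, reaching cost 4 (bound 4)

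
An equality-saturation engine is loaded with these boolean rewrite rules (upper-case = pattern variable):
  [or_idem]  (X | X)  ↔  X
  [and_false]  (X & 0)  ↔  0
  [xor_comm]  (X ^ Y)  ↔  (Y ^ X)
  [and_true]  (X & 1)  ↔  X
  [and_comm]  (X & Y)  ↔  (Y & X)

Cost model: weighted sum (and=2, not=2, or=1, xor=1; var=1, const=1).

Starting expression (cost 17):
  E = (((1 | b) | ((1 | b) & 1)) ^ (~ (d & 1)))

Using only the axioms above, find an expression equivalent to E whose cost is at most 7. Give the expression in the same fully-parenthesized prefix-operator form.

(1) ((1 | b) & 1)  =[and_true →]=  (1 | b)    ⊢ (((1 | b) | (1 | b)) ^ (~ (d & 1)))
(2) ((1 | b) | (1 | b))  =[or_idem →]=  (1 | b)    ⊢ ((1 | b) ^ (~ (d & 1)))
(3) (d & 1)  =[and_true →]=  d    ⊢ cost 7, within 7

((1 | b) ^ (~ d))   [cost 7]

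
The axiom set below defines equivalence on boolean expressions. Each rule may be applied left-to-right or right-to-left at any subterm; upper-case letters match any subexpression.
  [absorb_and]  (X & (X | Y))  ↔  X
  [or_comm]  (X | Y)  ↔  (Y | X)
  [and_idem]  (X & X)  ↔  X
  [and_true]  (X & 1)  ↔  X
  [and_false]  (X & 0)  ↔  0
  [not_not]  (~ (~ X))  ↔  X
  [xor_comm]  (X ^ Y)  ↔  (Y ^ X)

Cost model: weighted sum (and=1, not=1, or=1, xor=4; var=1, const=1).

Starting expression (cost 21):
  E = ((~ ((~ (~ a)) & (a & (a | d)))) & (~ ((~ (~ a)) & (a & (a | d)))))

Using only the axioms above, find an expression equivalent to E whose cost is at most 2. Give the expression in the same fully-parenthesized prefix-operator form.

(~ a)   [cost 2]

step 1: and_idem (→) rewrites ((~ ((~ (~ a)) & (a & (a | d)))) & (~ ((~ (~ a)) & (a & (a | d))))) into (~ ((~ (~ a)) & (a & (a | d))))
step 2: not_not (→) rewrites (~ (~ a)) into a, now (~ (a & (a & (a | d))))
step 3: absorb_and (→) rewrites (a & (a | d)) into a, now (~ (a & a))
step 4: and_idem (→) rewrites (a & a) into a, reaching cost 2 (bound 2)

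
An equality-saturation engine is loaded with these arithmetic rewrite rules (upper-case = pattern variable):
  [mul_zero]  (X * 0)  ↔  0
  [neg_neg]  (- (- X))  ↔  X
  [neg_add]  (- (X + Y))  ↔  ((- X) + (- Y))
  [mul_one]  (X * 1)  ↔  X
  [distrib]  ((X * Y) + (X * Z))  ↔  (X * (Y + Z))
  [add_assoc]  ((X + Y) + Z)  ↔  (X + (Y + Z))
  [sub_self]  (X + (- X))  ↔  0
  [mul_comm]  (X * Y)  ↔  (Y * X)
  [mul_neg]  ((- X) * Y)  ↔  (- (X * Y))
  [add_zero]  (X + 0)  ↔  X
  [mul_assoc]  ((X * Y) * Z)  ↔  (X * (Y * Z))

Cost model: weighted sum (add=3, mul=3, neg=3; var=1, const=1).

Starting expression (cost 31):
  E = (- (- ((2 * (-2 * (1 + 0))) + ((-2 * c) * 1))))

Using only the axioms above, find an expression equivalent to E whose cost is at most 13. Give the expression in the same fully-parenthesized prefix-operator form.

(1) (- (- ((2 * (-2 * (1 + 0))) + ((-2 * c) * 1))))  =[neg_neg →]=  ((2 * (-2 * (1 + 0))) + ((-2 * c) * 1))
(2) (1 + 0)  =[add_zero →]=  1    ⊢ ((2 * (-2 * 1)) + ((-2 * c) * 1))
(3) ((-2 * c) * 1)  =[mul_one →]=  (-2 * c)    ⊢ ((2 * (-2 * 1)) + (-2 * c))
(4) (-2 * 1)  =[mul_one →]=  -2    ⊢ cost 13, within 13

((2 * -2) + (-2 * c))   [cost 13]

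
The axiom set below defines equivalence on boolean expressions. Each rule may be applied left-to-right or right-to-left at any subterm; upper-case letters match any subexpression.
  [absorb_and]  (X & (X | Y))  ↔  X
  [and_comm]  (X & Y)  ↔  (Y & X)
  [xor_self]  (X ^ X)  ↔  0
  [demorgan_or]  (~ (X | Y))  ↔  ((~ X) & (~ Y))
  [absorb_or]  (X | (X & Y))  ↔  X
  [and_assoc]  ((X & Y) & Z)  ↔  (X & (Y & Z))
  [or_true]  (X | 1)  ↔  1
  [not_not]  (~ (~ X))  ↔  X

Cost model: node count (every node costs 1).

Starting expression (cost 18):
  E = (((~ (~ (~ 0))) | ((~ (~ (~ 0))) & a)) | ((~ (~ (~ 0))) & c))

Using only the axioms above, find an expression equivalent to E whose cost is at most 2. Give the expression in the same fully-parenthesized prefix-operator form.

(~ 0)   [cost 2]

(1) ((~ (~ (~ 0))) | ((~ (~ (~ 0))) & a))  =[absorb_or →]=  (~ (~ (~ 0)))    ⊢ ((~ (~ (~ 0))) | ((~ (~ (~ 0))) & c))
(2) ((~ (~ (~ 0))) | ((~ (~ (~ 0))) & c))  =[absorb_or →]=  (~ (~ (~ 0)))
(3) (~ (~ (~ 0)))  =[not_not →]=  (~ 0)    ⊢ cost 2, within 2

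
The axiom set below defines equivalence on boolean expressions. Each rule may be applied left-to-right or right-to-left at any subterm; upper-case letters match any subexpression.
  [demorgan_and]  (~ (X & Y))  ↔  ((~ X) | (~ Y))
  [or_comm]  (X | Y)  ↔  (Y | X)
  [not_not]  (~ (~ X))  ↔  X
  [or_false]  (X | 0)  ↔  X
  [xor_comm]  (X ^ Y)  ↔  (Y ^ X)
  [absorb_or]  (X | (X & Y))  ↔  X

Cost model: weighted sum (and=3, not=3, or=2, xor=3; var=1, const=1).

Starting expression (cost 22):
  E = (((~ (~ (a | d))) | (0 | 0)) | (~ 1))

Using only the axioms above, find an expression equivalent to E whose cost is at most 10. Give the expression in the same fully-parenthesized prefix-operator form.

(1) (0 | 0)  =[or_false →]=  0    ⊢ (((~ (~ (a | d))) | 0) | (~ 1))
(2) ((~ (~ (a | d))) | 0)  =[or_false →]=  (~ (~ (a | d)))    ⊢ ((~ (~ (a | d))) | (~ 1))
(3) (~ (~ (a | d)))  =[not_not →]=  (a | d)    ⊢ cost 10, within 10

((a | d) | (~ 1))   [cost 10]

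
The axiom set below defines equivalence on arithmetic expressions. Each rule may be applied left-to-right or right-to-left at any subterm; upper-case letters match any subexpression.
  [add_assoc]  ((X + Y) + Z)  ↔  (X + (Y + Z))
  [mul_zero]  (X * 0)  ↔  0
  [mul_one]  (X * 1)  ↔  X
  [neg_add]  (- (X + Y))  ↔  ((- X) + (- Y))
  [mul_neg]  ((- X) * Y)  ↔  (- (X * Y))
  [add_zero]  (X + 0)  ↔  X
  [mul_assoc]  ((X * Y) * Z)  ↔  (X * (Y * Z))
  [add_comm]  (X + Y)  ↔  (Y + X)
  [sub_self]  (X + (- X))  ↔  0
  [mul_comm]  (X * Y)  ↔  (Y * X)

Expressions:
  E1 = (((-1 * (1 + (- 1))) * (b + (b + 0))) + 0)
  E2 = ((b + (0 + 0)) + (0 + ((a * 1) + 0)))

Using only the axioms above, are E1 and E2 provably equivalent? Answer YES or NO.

NO

Every axiom is a valid identity, so a rewrite proof would force E1 and E2 to agree under every assignment.
At a=0, b=1: E1 = 0 but E2 = 1; they differ, so no derivation exists.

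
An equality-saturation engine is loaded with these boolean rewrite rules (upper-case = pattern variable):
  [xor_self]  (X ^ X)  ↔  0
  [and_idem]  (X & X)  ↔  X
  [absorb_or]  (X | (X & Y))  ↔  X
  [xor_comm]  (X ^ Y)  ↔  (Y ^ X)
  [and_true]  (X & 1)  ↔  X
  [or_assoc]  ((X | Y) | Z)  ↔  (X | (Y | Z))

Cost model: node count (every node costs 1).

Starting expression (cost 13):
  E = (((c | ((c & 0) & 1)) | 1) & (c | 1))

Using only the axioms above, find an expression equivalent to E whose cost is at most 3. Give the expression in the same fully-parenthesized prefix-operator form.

(1) ((c & 0) & 1)  =[and_true →]=  (c & 0)    ⊢ (((c | (c & 0)) | 1) & (c | 1))
(2) (c | (c & 0))  =[absorb_or →]=  c    ⊢ ((c | 1) & (c | 1))
(3) ((c | 1) & (c | 1))  =[and_idem →]=  (c | 1)    ⊢ cost 3, within 3

(c | 1)   [cost 3]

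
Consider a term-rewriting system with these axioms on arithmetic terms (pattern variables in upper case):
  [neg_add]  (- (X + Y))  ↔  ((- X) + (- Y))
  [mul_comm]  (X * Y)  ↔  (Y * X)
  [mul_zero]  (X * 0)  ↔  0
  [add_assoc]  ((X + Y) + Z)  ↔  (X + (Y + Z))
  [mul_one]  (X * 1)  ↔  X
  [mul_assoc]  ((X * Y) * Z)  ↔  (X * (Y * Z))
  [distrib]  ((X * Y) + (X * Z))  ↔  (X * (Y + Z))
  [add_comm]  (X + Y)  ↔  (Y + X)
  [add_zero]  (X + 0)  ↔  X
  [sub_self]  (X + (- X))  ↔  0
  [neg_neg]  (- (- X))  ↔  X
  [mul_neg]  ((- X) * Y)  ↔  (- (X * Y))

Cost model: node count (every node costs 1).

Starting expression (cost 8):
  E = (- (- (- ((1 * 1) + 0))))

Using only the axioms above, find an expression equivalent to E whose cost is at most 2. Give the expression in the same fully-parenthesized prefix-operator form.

(- 1)   [cost 2]

(1) (1 * 1)  =[mul_one →]=  1    ⊢ (- (- (- (1 + 0))))
(2) (1 + 0)  =[add_zero →]=  1    ⊢ (- (- (- 1)))
(3) (- (- (- 1)))  =[neg_neg →]=  (- 1)    ⊢ cost 2, within 2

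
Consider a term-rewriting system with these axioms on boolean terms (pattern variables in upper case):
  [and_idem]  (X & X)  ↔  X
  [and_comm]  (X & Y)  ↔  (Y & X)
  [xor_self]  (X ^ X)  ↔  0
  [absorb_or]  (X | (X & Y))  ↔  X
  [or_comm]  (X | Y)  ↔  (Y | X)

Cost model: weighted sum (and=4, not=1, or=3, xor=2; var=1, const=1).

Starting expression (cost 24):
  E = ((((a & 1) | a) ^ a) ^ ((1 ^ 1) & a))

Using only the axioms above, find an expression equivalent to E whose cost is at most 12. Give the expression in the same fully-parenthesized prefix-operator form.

((a ^ a) ^ (0 & a))   [cost 12]

step 1: xor_self (→) rewrites (1 ^ 1) into 0, now ((((a & 1) | a) ^ a) ^ (0 & a))
step 2: or_comm (→) rewrites ((a & 1) | a) into (a | (a & 1)), now (((a | (a & 1)) ^ a) ^ (0 & a))
step 3: absorb_or (→) rewrites (a | (a & 1)) into a, reaching cost 12 (bound 12)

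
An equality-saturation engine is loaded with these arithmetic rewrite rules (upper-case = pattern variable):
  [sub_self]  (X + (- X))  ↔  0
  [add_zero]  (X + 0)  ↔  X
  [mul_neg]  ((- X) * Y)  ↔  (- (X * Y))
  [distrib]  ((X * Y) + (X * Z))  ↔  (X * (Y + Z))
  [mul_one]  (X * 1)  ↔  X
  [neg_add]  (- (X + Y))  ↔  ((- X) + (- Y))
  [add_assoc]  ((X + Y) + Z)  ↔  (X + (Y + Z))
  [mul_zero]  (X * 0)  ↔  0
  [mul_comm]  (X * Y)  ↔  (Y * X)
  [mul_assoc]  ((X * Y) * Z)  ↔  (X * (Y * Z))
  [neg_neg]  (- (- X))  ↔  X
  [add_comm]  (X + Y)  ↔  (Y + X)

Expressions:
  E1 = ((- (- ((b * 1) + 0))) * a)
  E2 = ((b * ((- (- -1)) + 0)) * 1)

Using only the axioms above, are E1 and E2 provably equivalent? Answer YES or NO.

All listed rules preserve value, hence provable equivalence implies equal values everywhere; look for a separating assignment.
a=0, b=1 gives E1 ↦ 0, E2 ↦ -1; values differ ⇒ not provably equivalent.

NO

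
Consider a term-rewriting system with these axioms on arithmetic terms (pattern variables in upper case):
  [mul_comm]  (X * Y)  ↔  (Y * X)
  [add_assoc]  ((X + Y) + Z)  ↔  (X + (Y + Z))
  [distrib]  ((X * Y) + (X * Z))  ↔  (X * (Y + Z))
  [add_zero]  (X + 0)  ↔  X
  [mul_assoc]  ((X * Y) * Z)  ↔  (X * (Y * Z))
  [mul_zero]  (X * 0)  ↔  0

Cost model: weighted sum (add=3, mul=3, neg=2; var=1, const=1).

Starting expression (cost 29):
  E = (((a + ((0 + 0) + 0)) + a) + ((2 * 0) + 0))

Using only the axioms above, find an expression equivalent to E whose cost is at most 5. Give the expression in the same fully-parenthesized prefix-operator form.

(a + a)   [cost 5]

step 1: add_zero (→) rewrites ((0 + 0) + 0) into (0 + 0), now (((a + (0 + 0)) + a) + ((2 * 0) + 0))
step 2: add_zero (→) rewrites ((2 * 0) + 0) into (2 * 0), now (((a + (0 + 0)) + a) + (2 * 0))
step 3: add_zero (→) rewrites (0 + 0) into 0, now (((a + 0) + a) + (2 * 0))
step 4: mul_zero (→) rewrites (2 * 0) into 0, now (((a + 0) + a) + 0)
step 5: add_zero (→) rewrites (a + 0) into a, now ((a + a) + 0)
step 6: add_zero (→) rewrites ((a + a) + 0) into (a + a), reaching cost 5 (bound 5)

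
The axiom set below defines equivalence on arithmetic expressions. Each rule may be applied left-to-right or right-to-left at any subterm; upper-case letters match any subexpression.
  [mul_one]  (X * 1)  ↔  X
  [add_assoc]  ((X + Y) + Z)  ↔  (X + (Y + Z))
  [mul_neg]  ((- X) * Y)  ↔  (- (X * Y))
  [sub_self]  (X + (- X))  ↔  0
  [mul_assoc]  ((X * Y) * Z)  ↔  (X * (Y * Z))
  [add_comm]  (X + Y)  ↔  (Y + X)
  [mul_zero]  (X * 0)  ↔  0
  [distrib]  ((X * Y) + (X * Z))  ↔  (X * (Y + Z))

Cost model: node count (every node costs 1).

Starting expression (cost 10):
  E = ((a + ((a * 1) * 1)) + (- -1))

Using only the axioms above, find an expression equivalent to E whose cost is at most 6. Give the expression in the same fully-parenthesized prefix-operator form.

1. [mul_one →] ((a * 1) * 1)  →  (a * 1);  E = ((a + (a * 1)) + (- -1))
2. [mul_one →] (a * 1)  →  a;  cost 6 ≤ 6, done

((a + a) + (- -1))   [cost 6]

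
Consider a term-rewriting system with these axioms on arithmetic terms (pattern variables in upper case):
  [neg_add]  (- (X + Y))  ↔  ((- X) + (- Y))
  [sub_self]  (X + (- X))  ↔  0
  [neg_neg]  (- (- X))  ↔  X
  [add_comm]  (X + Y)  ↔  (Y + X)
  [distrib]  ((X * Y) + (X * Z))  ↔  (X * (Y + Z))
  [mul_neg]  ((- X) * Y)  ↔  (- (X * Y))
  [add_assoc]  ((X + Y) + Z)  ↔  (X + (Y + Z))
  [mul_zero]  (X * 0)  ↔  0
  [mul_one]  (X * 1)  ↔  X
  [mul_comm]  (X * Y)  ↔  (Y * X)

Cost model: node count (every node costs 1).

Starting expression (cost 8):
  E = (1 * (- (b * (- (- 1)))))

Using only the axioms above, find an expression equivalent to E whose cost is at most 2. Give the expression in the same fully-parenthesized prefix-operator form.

step 1: neg_neg (→) rewrites (- (- 1)) into 1, now (1 * (- (b * 1)))
step 2: mul_comm (→) rewrites (1 * (- (b * 1))) into ((- (b * 1)) * 1)
step 3: mul_one (→) rewrites ((- (b * 1)) * 1) into (- (b * 1))
step 4: mul_one (→) rewrites (b * 1) into b, reaching cost 2 (bound 2)

(- b)   [cost 2]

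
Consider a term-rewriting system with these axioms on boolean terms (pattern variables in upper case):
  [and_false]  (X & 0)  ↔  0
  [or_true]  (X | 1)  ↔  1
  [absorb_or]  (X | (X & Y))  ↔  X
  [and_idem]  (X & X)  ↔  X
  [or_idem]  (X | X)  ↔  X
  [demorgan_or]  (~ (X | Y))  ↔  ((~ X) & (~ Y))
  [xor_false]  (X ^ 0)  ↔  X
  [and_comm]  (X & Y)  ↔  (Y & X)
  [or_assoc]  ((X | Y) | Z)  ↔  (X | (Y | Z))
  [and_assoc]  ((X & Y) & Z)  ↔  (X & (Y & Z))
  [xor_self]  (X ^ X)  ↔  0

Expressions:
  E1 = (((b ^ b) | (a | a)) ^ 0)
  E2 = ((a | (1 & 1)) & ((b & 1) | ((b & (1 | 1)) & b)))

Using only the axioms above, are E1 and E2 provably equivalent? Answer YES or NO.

NO

All listed rules preserve value, hence provable equivalence implies equal values everywhere; look for a separating assignment.
a=0, b=1 gives E1 ↦ 0, E2 ↦ 1; values differ ⇒ not provably equivalent.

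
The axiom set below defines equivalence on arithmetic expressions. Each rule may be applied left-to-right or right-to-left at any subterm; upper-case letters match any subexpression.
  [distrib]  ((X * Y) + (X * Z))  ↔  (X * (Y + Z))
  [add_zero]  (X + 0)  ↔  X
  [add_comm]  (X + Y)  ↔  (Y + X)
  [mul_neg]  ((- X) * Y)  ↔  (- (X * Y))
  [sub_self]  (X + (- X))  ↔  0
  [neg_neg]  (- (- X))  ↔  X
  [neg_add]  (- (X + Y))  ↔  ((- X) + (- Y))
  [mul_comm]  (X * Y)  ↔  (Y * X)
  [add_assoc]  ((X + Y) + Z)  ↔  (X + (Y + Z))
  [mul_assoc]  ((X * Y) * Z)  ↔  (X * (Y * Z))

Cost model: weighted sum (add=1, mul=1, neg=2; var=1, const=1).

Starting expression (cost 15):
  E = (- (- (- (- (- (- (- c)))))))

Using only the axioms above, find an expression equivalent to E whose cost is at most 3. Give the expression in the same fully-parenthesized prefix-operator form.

(- c)   [cost 3]

(1) (- (- (- (- (- (- (- c)))))))  =[neg_neg →]=  (- (- (- (- (- c)))))
(2) (- (- (- c)))  =[neg_neg →]=  (- c)    ⊢ (- (- (- c)))
(3) (- (- c))  =[neg_neg →]=  c    ⊢ cost 3, within 3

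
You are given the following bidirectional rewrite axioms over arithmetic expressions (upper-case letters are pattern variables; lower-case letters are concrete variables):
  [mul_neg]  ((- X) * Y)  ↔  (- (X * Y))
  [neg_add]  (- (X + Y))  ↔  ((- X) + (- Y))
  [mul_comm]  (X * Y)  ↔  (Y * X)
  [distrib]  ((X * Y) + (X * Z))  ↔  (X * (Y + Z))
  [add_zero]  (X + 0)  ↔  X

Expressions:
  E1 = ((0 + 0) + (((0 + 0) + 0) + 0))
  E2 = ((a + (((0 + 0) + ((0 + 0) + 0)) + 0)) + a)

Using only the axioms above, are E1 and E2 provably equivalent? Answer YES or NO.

The axioms are sound identities: if E1 ↔* E2 then E1 and E2 evaluate identically under any assignment.
Under a=1: E1 evaluates to 0, E2 to 2. Distinct ⇒ no rewrite sequence connects them.

NO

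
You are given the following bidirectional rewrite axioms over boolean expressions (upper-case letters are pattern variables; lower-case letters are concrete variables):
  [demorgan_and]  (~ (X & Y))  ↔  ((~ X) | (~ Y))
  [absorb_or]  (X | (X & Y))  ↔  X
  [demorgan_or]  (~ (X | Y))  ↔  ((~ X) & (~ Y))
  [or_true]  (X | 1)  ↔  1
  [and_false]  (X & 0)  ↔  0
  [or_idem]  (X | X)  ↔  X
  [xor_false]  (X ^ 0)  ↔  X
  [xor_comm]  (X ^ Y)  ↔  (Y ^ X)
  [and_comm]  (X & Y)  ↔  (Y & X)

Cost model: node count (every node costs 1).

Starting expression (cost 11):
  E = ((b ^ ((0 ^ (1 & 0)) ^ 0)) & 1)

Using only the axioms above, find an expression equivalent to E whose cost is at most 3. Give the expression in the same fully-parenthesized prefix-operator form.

(1 & b)   [cost 3]

(1) (1 & 0)  =[and_false →]=  0    ⊢ ((b ^ ((0 ^ 0) ^ 0)) & 1)
(2) (0 ^ 0)  =[xor_false →]=  0    ⊢ ((b ^ (0 ^ 0)) & 1)
(3) ((b ^ (0 ^ 0)) & 1)  =[and_comm →]=  (1 & (b ^ (0 ^ 0)))
(4) (0 ^ 0)  =[xor_false →]=  0    ⊢ (1 & (b ^ 0))
(5) (b ^ 0)  =[xor_false →]=  b    ⊢ cost 3, within 3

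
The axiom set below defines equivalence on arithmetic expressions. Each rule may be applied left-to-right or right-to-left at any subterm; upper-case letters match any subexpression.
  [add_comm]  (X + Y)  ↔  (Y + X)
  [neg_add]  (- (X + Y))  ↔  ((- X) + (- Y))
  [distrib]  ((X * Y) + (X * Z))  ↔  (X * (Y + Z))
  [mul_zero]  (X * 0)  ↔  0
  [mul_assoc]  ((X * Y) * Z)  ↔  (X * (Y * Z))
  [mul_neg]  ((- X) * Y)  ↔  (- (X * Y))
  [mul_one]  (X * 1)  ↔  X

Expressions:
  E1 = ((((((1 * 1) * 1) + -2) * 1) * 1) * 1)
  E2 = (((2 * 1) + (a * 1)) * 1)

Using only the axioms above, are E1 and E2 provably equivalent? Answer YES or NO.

All listed rules preserve value, hence provable equivalence implies equal values everywhere; look for a separating assignment.
a=0 gives E1 ↦ -1, E2 ↦ 2; values differ ⇒ not provably equivalent.

NO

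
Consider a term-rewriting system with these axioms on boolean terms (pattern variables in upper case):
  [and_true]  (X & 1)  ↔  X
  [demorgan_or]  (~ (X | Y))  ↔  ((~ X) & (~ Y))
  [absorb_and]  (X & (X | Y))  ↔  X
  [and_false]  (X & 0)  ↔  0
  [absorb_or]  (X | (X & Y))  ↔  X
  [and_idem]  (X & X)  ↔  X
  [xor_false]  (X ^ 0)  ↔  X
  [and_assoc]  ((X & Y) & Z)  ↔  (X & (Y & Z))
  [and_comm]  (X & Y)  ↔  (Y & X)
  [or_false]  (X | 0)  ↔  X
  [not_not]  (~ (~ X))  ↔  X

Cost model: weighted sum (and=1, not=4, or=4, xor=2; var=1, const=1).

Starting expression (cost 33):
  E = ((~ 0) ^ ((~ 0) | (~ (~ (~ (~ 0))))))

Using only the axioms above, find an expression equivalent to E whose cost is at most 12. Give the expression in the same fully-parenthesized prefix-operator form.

1. [not_not →] (~ (~ (~ 0)))  →  (~ 0);  E = ((~ 0) ^ ((~ 0) | (~ (~ 0))))
2. [not_not →] (~ (~ 0))  →  0;  E = ((~ 0) ^ ((~ 0) | 0))
3. [or_false →] ((~ 0) | 0)  →  (~ 0);  cost 12 ≤ 12, done

((~ 0) ^ (~ 0))   [cost 12]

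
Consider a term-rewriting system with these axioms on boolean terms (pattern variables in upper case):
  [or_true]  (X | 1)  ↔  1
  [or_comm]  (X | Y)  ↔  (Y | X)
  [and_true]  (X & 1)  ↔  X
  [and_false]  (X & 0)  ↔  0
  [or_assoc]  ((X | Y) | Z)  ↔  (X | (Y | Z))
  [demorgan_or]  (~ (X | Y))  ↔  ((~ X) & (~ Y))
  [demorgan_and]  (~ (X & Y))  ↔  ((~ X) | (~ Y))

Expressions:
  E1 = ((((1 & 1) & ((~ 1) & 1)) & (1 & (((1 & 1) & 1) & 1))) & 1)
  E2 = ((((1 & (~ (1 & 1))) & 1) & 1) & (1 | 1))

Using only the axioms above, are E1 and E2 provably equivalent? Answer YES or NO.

YES

(1) (1 & 1)  =[and_true →]=  1    ⊢ ((((1 & 1) & ((~ 1) & 1)) & (1 & ((1 & 1) & 1))) & 1)
(2) (1 & 1)  =[and_true →]=  1    ⊢ (((1 & ((~ 1) & 1)) & (1 & ((1 & 1) & 1))) & 1)
(3) ((1 & 1) & 1)  =[and_true →]=  (1 & 1)    ⊢ (((1 & ((~ 1) & 1)) & (1 & (1 & 1))) & 1)
(4) ((~ 1) & 1)  =[and_true →]=  (~ 1)    ⊢ (((1 & (~ 1)) & (1 & (1 & 1))) & 1)
(5) (1 & 1)  =[and_true →]=  1    ⊢ (((1 & (~ 1)) & (1 & 1)) & 1)
(6) (1 & 1)  =[and_true →]=  1    ⊢ (((1 & (~ 1)) & 1) & 1)
(7) (((1 & (~ 1)) & 1) & 1)  =[and_true →]=  ((1 & (~ 1)) & 1)
(8) 1  =[or_true ←]=  (1 | 1)    ⊢ ((1 & (~ 1)) & (1 | 1))
(9) 1  =[and_true ←]=  (1 & 1)    ⊢ ((1 & (~ (1 & 1))) & (1 | 1))
(10) (1 & (~ (1 & 1)))  =[and_true ←]=  ((1 & (~ (1 & 1))) & 1)    ⊢ (((1 & (~ (1 & 1))) & 1) & (1 | 1))
(11) ((1 & (~ (1 & 1))) & 1)  =[and_true ←]=  (((1 & (~ (1 & 1))) & 1) & 1)    ⊢ E2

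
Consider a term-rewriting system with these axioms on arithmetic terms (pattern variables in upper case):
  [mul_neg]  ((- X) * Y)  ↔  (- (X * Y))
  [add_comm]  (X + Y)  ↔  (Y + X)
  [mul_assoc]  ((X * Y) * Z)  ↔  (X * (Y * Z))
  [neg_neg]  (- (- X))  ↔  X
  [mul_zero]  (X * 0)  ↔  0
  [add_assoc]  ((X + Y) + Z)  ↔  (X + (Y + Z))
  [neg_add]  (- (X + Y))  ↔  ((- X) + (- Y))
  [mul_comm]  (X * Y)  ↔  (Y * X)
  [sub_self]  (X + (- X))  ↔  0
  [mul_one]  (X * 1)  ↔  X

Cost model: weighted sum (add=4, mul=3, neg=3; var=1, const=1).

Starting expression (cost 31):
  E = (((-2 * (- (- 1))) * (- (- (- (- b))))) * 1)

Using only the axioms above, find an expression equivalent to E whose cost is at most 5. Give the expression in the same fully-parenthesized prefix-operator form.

(-2 * b)   [cost 5]

1. [neg_neg →] (- (- (- b)))  →  (- b);  E = (((-2 * (- (- 1))) * (- (- b))) * 1)
2. [neg_neg →] (- (- 1))  →  1;  E = (((-2 * 1) * (- (- b))) * 1)
3. [mul_one →] (((-2 * 1) * (- (- b))) * 1)  →  ((-2 * 1) * (- (- b)))
4. [neg_neg →] (- (- b))  →  b;  E = ((-2 * 1) * b)
5. [mul_one →] (-2 * 1)  →  -2;  cost 5 ≤ 5, done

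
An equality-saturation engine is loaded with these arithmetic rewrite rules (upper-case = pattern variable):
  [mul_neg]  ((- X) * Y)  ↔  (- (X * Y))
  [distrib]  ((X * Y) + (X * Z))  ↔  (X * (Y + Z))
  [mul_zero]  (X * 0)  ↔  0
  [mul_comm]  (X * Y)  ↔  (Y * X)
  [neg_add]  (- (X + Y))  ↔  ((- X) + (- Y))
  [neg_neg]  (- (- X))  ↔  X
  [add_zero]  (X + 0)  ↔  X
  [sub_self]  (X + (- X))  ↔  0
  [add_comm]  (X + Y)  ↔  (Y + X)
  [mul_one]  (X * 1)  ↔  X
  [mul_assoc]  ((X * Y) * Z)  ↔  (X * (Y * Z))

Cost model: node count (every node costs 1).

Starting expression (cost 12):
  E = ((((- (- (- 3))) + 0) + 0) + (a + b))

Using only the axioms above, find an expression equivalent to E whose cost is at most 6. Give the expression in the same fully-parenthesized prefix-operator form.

((- 3) + (a + b))   [cost 6]

(1) ((- (- (- 3))) + 0)  =[add_zero →]=  (- (- (- 3)))    ⊢ (((- (- (- 3))) + 0) + (a + b))
(2) (- (- 3))  =[neg_neg →]=  3    ⊢ (((- 3) + 0) + (a + b))
(3) ((- 3) + 0)  =[add_zero →]=  (- 3)    ⊢ cost 6, within 6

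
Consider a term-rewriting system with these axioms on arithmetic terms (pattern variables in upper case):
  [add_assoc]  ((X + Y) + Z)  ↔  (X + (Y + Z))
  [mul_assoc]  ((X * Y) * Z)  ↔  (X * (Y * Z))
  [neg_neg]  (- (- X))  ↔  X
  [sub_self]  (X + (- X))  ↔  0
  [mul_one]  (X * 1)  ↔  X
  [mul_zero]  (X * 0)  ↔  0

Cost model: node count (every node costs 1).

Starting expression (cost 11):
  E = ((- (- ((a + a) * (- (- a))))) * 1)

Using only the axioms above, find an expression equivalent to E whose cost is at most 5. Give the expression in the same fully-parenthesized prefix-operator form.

((a + a) * a)   [cost 5]

step 1: neg_neg (→) rewrites (- (- a)) into a, now ((- (- ((a + a) * a))) * 1)
step 2: mul_one (→) rewrites ((- (- ((a + a) * a))) * 1) into (- (- ((a + a) * a)))
step 3: neg_neg (→) rewrites (- (- ((a + a) * a))) into ((a + a) * a), reaching cost 5 (bound 5)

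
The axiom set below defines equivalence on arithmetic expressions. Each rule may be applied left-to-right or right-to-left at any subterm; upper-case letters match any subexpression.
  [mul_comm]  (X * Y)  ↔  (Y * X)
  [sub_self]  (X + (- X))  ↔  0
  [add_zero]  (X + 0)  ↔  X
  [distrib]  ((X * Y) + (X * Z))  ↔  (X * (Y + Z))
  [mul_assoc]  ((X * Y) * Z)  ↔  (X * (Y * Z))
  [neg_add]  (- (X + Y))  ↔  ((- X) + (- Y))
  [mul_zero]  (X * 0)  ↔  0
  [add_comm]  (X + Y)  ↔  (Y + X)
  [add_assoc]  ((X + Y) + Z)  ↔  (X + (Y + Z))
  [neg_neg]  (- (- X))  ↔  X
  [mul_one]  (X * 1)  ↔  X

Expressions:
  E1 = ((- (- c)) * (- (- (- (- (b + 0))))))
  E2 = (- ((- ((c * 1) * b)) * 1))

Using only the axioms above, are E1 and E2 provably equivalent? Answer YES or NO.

step 1: neg_neg (→) rewrites (- (- (- (- (b + 0))))) into (- (- (b + 0))), now ((- (- c)) * (- (- (b + 0))))
step 2: add_zero (→) rewrites (b + 0) into b, now ((- (- c)) * (- (- b)))
step 3: neg_neg (→) rewrites (- (- b)) into b, now ((- (- c)) * b)
step 4: neg_neg (→) rewrites (- (- c)) into c, now (c * b)
step 5: neg_neg (←) rewrites (c * b) into (- (- (c * b)))
step 6: mul_one (←) rewrites c into (c * 1), now (- (- ((c * 1) * b)))
step 7: mul_one (←) rewrites (- ((c * 1) * b)) into ((- ((c * 1) * b)) * 1), which is E2

YES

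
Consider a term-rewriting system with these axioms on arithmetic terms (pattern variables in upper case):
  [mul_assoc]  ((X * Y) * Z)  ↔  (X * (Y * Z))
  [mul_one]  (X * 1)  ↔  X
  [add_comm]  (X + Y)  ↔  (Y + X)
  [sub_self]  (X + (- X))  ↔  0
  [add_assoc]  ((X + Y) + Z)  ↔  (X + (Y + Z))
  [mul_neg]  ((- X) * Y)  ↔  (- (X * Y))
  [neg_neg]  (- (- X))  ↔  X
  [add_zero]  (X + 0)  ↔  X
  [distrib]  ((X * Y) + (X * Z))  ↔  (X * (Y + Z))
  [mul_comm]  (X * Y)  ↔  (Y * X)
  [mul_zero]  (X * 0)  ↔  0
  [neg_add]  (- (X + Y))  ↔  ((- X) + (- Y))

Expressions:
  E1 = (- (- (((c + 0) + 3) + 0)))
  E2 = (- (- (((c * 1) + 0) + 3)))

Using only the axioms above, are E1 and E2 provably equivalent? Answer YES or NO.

(1) (((c + 0) + 3) + 0)  =[add_zero →]=  ((c + 0) + 3)    ⊢ (- (- ((c + 0) + 3)))
(2) (c + 0)  =[add_zero →]=  c    ⊢ (- (- (c + 3)))
(3) (- (- (c + 3)))  =[neg_neg →]=  (c + 3)
(4) c  =[add_zero ←]=  (c + 0)    ⊢ ((c + 0) + 3)
(5) c  =[mul_one ←]=  (c * 1)    ⊢ (((c * 1) + 0) + 3)
(6) (((c * 1) + 0) + 3)  =[neg_neg ←]=  (- (- (((c * 1) + 0) + 3)))    ⊢ E2

YES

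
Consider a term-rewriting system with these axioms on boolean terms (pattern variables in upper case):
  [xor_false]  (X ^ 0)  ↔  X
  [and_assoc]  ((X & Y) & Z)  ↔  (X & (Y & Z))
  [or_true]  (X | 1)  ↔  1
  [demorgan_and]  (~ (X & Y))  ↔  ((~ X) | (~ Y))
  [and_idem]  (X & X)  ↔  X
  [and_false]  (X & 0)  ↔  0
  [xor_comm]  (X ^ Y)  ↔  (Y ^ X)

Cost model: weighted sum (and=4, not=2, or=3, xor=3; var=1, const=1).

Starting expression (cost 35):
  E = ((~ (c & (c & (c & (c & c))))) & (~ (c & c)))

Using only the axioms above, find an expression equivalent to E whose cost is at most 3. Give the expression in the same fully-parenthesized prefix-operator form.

(~ c)   [cost 3]

step 1: and_idem (→) rewrites (c & c) into c, now ((~ (c & (c & (c & c)))) & (~ (c & c)))
step 2: and_idem (→) rewrites (c & c) into c, now ((~ (c & (c & c))) & (~ (c & c)))
step 3: and_idem (→) rewrites (c & c) into c, now ((~ (c & c)) & (~ (c & c)))
step 4: and_idem (→) rewrites (c & c) into c, now ((~ (c & c)) & (~ c))
step 5: and_idem (→) rewrites (c & c) into c, now ((~ c) & (~ c))
step 6: and_idem (→) rewrites ((~ c) & (~ c)) into (~ c), reaching cost 3 (bound 3)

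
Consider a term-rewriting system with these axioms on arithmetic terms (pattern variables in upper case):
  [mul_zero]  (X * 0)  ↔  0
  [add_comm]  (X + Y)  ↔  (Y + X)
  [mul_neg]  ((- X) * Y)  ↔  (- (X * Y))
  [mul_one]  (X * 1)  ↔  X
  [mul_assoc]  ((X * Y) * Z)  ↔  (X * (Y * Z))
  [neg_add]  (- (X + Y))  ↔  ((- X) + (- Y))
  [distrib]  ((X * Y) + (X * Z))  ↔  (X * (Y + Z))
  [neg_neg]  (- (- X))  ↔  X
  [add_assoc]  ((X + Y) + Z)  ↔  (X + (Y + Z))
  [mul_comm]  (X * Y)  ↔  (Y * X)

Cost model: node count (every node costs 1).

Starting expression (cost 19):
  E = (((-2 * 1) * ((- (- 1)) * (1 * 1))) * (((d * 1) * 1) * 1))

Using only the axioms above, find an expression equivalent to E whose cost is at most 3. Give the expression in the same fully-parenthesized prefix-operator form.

step 1: neg_neg (→) rewrites (- (- 1)) into 1, now (((-2 * 1) * (1 * (1 * 1))) * (((d * 1) * 1) * 1))
step 2: mul_one (→) rewrites (d * 1) into d, now (((-2 * 1) * (1 * (1 * 1))) * ((d * 1) * 1))
step 3: mul_one (→) rewrites (-2 * 1) into -2, now ((-2 * (1 * (1 * 1))) * ((d * 1) * 1))
step 4: mul_one (→) rewrites (1 * 1) into 1, now ((-2 * (1 * 1)) * ((d * 1) * 1))
step 5: mul_one (→) rewrites (1 * 1) into 1, now ((-2 * 1) * ((d * 1) * 1))
step 6: mul_one (→) rewrites (d * 1) into d, now ((-2 * 1) * (d * 1))
step 7: mul_one (→) rewrites (-2 * 1) into -2, now (-2 * (d * 1))
step 8: mul_one (→) rewrites (d * 1) into d, reaching cost 3 (bound 3)

(-2 * d)   [cost 3]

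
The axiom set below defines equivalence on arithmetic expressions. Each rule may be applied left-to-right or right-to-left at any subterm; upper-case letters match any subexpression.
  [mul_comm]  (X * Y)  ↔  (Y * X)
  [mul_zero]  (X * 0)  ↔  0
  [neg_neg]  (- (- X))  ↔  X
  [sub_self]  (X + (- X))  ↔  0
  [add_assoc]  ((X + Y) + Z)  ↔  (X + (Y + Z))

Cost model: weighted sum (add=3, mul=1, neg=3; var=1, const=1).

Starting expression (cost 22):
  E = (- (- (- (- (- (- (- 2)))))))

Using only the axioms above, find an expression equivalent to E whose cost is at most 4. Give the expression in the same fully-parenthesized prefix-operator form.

(- 2)   [cost 4]

(1) (- (- (- (- (- (- (- 2)))))))  =[neg_neg →]=  (- (- (- (- (- 2)))))
(2) (- (- 2))  =[neg_neg →]=  2    ⊢ (- (- (- 2)))
(3) (- (- (- 2)))  =[neg_neg →]=  (- 2)    ⊢ cost 4, within 4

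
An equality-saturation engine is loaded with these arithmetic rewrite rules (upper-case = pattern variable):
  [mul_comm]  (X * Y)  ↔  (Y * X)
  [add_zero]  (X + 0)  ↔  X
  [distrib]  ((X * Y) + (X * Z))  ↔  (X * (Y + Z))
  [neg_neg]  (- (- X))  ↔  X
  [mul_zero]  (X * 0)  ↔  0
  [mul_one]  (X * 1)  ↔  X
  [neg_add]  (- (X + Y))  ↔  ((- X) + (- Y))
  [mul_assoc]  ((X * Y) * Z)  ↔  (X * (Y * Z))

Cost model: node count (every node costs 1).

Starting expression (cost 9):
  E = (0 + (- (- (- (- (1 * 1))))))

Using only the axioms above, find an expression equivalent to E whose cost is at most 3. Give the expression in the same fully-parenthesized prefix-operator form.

(0 + 1)   [cost 3]

(1) (1 * 1)  =[mul_one →]=  1    ⊢ (0 + (- (- (- (- 1)))))
(2) (- (- 1))  =[neg_neg →]=  1    ⊢ (0 + (- (- 1)))
(3) (- (- 1))  =[neg_neg →]=  1    ⊢ cost 3, within 3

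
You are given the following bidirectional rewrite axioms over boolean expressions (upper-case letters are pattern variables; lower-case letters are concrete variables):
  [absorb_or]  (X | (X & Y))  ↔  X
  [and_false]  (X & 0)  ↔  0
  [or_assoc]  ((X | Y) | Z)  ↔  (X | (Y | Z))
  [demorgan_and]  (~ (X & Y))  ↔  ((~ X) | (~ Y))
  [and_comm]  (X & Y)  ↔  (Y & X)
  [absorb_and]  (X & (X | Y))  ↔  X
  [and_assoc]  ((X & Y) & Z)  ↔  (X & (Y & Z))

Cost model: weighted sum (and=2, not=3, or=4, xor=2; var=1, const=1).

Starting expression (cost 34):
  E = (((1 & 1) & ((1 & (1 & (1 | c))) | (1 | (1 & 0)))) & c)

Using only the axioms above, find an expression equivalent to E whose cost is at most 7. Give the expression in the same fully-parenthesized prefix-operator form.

step 1: absorb_or (→) rewrites (1 | (1 & 0)) into 1, now (((1 & 1) & ((1 & (1 & (1 | c))) | 1)) & c)
step 2: absorb_and (→) rewrites (1 & (1 | c)) into 1, now (((1 & 1) & ((1 & 1) | 1)) & c)
step 3: absorb_and (→) rewrites ((1 & 1) & ((1 & 1) | 1)) into (1 & 1), reaching cost 7 (bound 7)

((1 & 1) & c)   [cost 7]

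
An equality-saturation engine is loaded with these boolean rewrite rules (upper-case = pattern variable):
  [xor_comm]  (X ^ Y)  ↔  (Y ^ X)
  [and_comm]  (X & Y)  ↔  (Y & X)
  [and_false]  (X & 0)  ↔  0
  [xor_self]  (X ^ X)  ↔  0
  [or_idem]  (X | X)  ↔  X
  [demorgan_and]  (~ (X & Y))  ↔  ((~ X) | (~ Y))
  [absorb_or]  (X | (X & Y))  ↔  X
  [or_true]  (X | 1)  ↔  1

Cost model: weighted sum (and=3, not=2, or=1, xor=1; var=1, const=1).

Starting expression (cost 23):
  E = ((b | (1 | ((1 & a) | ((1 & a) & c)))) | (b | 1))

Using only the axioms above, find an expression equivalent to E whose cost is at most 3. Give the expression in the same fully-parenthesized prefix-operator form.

(1) ((1 & a) | ((1 & a) & c))  =[absorb_or →]=  (1 & a)    ⊢ ((b | (1 | (1 & a))) | (b | 1))
(2) (1 | (1 & a))  =[absorb_or →]=  1    ⊢ ((b | 1) | (b | 1))
(3) ((b | 1) | (b | 1))  =[or_idem →]=  (b | 1)    ⊢ cost 3, within 3

(b | 1)   [cost 3]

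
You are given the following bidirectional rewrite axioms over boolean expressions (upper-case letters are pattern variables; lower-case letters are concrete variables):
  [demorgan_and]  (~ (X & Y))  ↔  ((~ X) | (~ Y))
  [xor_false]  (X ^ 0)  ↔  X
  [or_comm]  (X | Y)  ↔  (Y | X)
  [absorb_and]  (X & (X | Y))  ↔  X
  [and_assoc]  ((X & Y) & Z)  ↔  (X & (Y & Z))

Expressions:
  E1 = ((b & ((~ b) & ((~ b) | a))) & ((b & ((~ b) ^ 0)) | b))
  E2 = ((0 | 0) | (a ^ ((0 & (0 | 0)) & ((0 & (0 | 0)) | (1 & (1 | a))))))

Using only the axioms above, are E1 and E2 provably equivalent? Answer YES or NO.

The axioms are sound identities: if E1 ↔* E2 then E1 and E2 evaluate identically under any assignment.
Under a=1, b=0: E1 evaluates to 0, E2 to 1. Distinct ⇒ no rewrite sequence connects them.

NO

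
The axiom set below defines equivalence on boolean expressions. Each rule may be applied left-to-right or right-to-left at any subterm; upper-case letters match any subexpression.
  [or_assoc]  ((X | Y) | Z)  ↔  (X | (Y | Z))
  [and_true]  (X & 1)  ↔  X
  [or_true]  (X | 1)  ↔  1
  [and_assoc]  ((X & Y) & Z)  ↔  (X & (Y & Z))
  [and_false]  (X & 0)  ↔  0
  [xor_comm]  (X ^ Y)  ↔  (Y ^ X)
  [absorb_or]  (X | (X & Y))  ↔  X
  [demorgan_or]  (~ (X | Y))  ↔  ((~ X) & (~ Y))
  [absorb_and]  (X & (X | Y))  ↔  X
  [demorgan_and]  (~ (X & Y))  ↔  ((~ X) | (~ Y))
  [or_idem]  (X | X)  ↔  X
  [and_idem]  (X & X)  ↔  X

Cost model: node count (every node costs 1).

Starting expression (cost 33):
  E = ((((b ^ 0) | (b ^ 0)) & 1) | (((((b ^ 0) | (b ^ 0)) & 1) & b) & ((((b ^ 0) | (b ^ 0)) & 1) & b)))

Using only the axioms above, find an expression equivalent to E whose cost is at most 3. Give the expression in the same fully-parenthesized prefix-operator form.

1. [and_idem →] (((((b ^ 0) | (b ^ 0)) & 1) & b) & ((((b ^ 0) | (b ^ 0)) & 1) & b))  →  ((((b ^ 0) | (b ^ 0)) & 1) & b);  E = ((((b ^ 0) | (b ^ 0)) & 1) | ((((b ^ 0) | (b ^ 0)) & 1) & b))
2. [absorb_or →] ((((b ^ 0) | (b ^ 0)) & 1) | ((((b ^ 0) | (b ^ 0)) & 1) & b))  →  (((b ^ 0) | (b ^ 0)) & 1)
3. [and_true →] (((b ^ 0) | (b ^ 0)) & 1)  →  ((b ^ 0) | (b ^ 0))
4. [or_idem →] ((b ^ 0) | (b ^ 0))  →  (b ^ 0);  cost 3 ≤ 3, done

(b ^ 0)   [cost 3]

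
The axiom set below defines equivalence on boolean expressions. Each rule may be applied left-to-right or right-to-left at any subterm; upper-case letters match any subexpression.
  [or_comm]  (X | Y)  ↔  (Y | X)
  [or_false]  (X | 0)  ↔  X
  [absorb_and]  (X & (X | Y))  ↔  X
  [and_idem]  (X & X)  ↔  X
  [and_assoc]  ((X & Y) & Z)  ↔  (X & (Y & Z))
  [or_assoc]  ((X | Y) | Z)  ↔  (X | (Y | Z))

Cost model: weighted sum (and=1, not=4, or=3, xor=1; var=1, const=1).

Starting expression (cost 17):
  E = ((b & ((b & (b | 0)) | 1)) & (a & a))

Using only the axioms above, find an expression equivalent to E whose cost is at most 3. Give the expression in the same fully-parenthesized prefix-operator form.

(b & a)   [cost 3]

(1) (b & (b | 0))  =[absorb_and →]=  b    ⊢ ((b & (b | 1)) & (a & a))
(2) (b & (b | 1))  =[absorb_and →]=  b    ⊢ (b & (a & a))
(3) (a & a)  =[and_idem →]=  a    ⊢ cost 3, within 3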